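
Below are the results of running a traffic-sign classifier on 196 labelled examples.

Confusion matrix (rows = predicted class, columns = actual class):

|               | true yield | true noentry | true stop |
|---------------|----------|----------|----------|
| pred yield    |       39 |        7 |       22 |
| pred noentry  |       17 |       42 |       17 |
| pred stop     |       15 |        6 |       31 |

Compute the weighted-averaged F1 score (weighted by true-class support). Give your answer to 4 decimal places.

Per-class F1 score (2·TP/(2·TP+FP+FN)):
  yield: TP=39, FP=7+22=29, FN=17+15=32 → 78/139 = 0.56115
  noentry: TP=42, FP=17+17=34, FN=7+6=13 → 84/131 = 0.64122
  stop: TP=31, FP=15+6=21, FN=22+17=39 → 62/122 = 0.50820
Weighted-F1 score = Σ (supportᵢ/N)·F1 scoreᵢ with N=196: (71/196)·0.56115 + (55/196)·0.64122 + (70/196)·0.50820 = 0.5647

0.5647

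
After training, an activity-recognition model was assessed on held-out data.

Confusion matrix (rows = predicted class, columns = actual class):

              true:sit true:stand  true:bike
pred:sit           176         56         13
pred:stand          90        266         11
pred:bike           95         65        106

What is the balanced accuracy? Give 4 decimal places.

Balanced accuracy = mean of per-class recall.
  sit: recall = 176/361 = 0.48753
  stand: recall = 266/387 = 0.68734
  bike: recall = 106/130 = 0.81538
Mean = (0.48753 + 0.68734 + 0.81538) / 3 = 0.6634

0.6634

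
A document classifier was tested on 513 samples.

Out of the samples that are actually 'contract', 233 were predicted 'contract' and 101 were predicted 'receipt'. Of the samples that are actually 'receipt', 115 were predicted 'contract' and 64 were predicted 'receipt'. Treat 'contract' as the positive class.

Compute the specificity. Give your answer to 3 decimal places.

0.358

Specificity = TN/(TN+FP) = 64/(64+115) = 0.358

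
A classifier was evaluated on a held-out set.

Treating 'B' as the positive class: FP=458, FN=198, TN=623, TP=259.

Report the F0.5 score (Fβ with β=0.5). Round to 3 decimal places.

Fβ = (1+β²)·TP / ((1+β²)·TP + β²·FN + FP), with β²=1/4
= 1.25·259 / (1.25·259 + 0.25·198 + 458) = 0.389

0.389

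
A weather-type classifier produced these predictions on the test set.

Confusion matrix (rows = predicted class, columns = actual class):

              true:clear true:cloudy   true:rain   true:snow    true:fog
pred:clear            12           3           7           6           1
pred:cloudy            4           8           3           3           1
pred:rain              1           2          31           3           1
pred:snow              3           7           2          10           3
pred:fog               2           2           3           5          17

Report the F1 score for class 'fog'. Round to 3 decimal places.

0.654

F1 score = 2·TP/(2·TP+FP+FN).
fog: TP=17, FP=2+2+3+5=12, FN=1+1+1+3=6 → 34/52 = 0.6538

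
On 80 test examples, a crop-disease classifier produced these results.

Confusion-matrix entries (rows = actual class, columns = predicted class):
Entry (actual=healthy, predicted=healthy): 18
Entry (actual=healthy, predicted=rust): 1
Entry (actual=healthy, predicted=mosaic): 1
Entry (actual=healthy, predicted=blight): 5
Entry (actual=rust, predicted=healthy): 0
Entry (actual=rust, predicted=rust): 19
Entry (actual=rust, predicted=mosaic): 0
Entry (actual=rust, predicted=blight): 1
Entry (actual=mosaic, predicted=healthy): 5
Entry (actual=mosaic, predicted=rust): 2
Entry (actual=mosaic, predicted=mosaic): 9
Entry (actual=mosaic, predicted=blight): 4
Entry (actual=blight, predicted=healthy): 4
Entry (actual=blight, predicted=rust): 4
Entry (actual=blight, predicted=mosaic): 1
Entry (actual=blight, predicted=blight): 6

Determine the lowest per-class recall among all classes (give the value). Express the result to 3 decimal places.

Per-class recall (TP/(TP+FN)):
  healthy: TP=18, FN=1+1+5=7 → 18/25 = 0.7200
  rust: TP=19, FN=0+0+1=1 → 19/20 = 0.9500
  mosaic: TP=9, FN=5+2+4=11 → 9/20 = 0.4500
  blight: TP=6, FN=4+4+1=9 → 6/15 = 0.4000
Lowest is class 'blight' with recall = 0.400.

0.400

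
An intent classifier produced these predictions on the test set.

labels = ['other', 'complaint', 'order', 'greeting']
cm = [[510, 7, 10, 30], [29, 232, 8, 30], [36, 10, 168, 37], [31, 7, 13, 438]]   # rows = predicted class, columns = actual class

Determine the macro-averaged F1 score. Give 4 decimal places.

Per-class F1 score (2·TP/(2·TP+FP+FN)):
  other: TP=510, FP=7+10+30=47, FN=29+36+31=96 → 1020/1163 = 0.87704
  complaint: TP=232, FP=29+8+30=67, FN=7+10+7=24 → 464/555 = 0.83604
  order: TP=168, FP=36+10+37=83, FN=10+8+13=31 → 336/450 = 0.74667
  greeting: TP=438, FP=31+7+13=51, FN=30+30+37=97 → 876/1024 = 0.85547
Macro-F1 score = mean = (0.87704 + 0.83604 + 0.74667 + 0.85547) / 4 = 0.8288

0.8288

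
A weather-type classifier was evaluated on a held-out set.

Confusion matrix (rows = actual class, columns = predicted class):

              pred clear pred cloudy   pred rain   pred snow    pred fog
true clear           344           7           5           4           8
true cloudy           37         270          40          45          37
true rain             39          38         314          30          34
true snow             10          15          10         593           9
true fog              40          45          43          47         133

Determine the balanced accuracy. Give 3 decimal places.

0.723

Balanced accuracy = mean of per-class recall.
  clear: recall = 344/368 = 0.9348
  cloudy: recall = 270/429 = 0.6294
  rain: recall = 314/455 = 0.6901
  snow: recall = 593/637 = 0.9309
  fog: recall = 133/308 = 0.4318
Mean = (0.9348 + 0.6294 + 0.6901 + 0.9309 + 0.4318) / 5 = 0.723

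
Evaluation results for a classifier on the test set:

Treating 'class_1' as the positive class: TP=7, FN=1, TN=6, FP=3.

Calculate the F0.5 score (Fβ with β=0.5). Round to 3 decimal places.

0.729

Fβ = (1+β²)·TP / ((1+β²)·TP + β²·FN + FP), with β²=1/4
= 1.25·7 / (1.25·7 + 0.25·1 + 3) = 0.729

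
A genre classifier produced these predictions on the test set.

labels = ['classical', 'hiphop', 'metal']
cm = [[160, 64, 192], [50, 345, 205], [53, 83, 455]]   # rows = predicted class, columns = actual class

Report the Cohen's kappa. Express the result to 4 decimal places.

0.3790

Observed agreement pₒ = trace/N = 960/1607 = 0.59739
Expected agreement pₑ = Σ (rowᵢ·colᵢ)/N² = (263·416 + 492·600 + 852·591)/1607² = 0.35166
κ = (pₒ − pₑ)/(1 − pₑ) = (0.59739 − 0.35166)/(1 − 0.35166) = 0.3790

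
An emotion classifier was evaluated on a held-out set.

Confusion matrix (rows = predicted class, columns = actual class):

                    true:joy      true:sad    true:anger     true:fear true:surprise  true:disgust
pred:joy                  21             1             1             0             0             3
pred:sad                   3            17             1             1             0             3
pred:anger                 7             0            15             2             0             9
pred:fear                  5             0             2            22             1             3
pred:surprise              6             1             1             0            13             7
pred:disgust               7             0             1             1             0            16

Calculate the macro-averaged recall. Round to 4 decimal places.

Per-class recall (TP/(TP+FN)):
  joy: TP=21, FN=3+7+5+6+7=28 → 21/49 = 0.42857
  sad: TP=17, FN=1+0+0+1+0=2 → 17/19 = 0.89474
  anger: TP=15, FN=1+1+2+1+1=6 → 15/21 = 0.71429
  fear: TP=22, FN=0+1+2+0+1=4 → 22/26 = 0.84615
  surprise: TP=13, FN=0+0+0+1+0=1 → 13/14 = 0.92857
  disgust: TP=16, FN=3+3+9+3+7=25 → 16/41 = 0.39024
Macro-recall = mean = (0.42857 + 0.89474 + 0.71429 + 0.84615 + 0.92857 + 0.39024) / 6 = 0.7004

0.7004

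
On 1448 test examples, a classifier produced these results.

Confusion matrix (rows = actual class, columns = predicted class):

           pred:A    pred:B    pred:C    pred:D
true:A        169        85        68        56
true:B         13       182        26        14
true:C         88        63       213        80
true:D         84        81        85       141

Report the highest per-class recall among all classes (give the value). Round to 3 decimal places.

0.774

Per-class recall (TP/(TP+FN)):
  A: TP=169, FN=85+68+56=209 → 169/378 = 0.4471
  B: TP=182, FN=13+26+14=53 → 182/235 = 0.7745
  C: TP=213, FN=88+63+80=231 → 213/444 = 0.4797
  D: TP=141, FN=84+81+85=250 → 141/391 = 0.3606
Highest is class 'B' with recall = 0.774.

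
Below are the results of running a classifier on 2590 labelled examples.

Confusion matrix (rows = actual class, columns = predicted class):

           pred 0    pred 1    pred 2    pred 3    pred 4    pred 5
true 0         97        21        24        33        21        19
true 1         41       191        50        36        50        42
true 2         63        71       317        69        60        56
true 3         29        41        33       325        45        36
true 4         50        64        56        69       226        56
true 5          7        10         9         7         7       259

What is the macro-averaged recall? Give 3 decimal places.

0.559

Per-class recall (TP/(TP+FN)):
  0: TP=97, FN=21+24+33+21+19=118 → 97/215 = 0.4512
  1: TP=191, FN=41+50+36+50+42=219 → 191/410 = 0.4659
  2: TP=317, FN=63+71+69+60+56=319 → 317/636 = 0.4984
  3: TP=325, FN=29+41+33+45+36=184 → 325/509 = 0.6385
  4: TP=226, FN=50+64+56+69+56=295 → 226/521 = 0.4338
  5: TP=259, FN=7+10+9+7+7=40 → 259/299 = 0.8662
Macro-recall = mean = (0.4512 + 0.4659 + 0.4984 + 0.6385 + 0.4338 + 0.8662) / 6 = 0.559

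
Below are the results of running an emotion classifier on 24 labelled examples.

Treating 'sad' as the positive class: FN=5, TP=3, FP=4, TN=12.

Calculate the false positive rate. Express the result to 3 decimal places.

FPR = FP/(FP+TN) = 4/(4+12) = 0.250

0.250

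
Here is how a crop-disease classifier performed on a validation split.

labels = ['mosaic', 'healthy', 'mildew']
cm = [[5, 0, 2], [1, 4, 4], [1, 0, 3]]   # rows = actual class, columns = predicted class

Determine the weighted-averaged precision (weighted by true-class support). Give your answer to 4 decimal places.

Per-class precision (TP/(TP+FP)):
  mosaic: TP=5, FP=1+1=2 → 5/7 = 0.71429
  healthy: TP=4, FP=0+0=0 → 4/4 = 1.00000
  mildew: TP=3, FP=2+4=6 → 3/9 = 0.33333
Weighted-precision = Σ (supportᵢ/N)·precisionᵢ with N=20: (7/20)·0.71429 + (9/20)·1.00000 + (4/20)·0.33333 = 0.7667

0.7667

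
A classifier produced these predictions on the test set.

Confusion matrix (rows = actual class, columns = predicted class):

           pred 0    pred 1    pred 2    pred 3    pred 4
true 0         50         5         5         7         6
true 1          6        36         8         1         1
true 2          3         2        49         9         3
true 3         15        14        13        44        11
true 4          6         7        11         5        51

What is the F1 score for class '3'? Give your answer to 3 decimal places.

0.540

F1 score = 2·TP/(2·TP+FP+FN).
3: TP=44, FP=7+1+9+5=22, FN=15+14+13+11=53 → 88/163 = 0.5399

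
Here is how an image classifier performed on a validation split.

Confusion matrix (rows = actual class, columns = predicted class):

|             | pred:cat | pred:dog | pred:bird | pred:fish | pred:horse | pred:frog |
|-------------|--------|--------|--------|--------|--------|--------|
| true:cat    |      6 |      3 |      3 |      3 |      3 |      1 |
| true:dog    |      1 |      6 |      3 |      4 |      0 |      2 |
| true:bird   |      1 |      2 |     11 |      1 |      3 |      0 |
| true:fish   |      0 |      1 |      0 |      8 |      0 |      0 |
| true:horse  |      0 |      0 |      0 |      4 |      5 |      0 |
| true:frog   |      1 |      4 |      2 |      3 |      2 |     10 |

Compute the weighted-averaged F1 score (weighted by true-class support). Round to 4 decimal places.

Per-class F1 score (2·TP/(2·TP+FP+FN)):
  cat: TP=6, FP=1+1+0+0+1=3, FN=3+3+3+3+1=13 → 12/28 = 0.42857
  dog: TP=6, FP=3+2+1+0+4=10, FN=1+3+4+0+2=10 → 12/32 = 0.37500
  bird: TP=11, FP=3+3+0+0+2=8, FN=1+2+1+3+0=7 → 22/37 = 0.59459
  fish: TP=8, FP=3+4+1+4+3=15, FN=0+1+0+0+0=1 → 16/32 = 0.50000
  horse: TP=5, FP=3+0+3+0+2=8, FN=0+0+0+4+0=4 → 10/22 = 0.45455
  frog: TP=10, FP=1+2+0+0+0=3, FN=1+4+2+3+2=12 → 20/35 = 0.57143
Weighted-F1 score = Σ (supportᵢ/N)·F1 scoreᵢ with N=93: (19/93)·0.42857 + (16/93)·0.37500 + (18/93)·0.59459 + (9/93)·0.50000 + (9/93)·0.45455 + (22/93)·0.57143 = 0.4947

0.4947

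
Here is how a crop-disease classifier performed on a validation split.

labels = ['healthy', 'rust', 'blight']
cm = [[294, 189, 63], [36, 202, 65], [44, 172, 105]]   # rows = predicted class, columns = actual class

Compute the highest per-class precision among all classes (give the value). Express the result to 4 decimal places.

0.6667

Per-class precision (TP/(TP+FP)):
  healthy: TP=294, FP=189+63=252 → 294/546 = 0.53846
  rust: TP=202, FP=36+65=101 → 202/303 = 0.66667
  blight: TP=105, FP=44+172=216 → 105/321 = 0.32710
Highest is class 'rust' with precision = 0.6667.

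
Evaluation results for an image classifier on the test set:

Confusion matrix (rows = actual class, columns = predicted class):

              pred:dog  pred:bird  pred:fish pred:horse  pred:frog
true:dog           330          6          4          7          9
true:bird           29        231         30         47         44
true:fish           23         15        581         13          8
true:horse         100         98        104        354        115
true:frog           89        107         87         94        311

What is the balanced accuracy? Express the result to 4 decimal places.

Balanced accuracy = mean of per-class recall.
  dog: recall = 330/356 = 0.92697
  bird: recall = 231/381 = 0.60630
  fish: recall = 581/640 = 0.90781
  horse: recall = 354/771 = 0.45914
  frog: recall = 311/688 = 0.45203
Mean = (0.92697 + 0.60630 + 0.90781 + 0.45914 + 0.45203) / 5 = 0.6705

0.6705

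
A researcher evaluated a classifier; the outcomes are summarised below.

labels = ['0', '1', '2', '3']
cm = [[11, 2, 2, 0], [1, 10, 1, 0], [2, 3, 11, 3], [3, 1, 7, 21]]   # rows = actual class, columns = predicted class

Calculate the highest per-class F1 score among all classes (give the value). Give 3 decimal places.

Per-class F1 score (2·TP/(2·TP+FP+FN)):
  0: TP=11, FP=1+2+3=6, FN=2+2+0=4 → 22/32 = 0.6875
  1: TP=10, FP=2+3+1=6, FN=1+1+0=2 → 20/28 = 0.7143
  2: TP=11, FP=2+1+7=10, FN=2+3+3=8 → 22/40 = 0.5500
  3: TP=21, FP=0+0+3=3, FN=3+1+7=11 → 42/56 = 0.7500
Highest is class '3' with F1 score = 0.750.

0.750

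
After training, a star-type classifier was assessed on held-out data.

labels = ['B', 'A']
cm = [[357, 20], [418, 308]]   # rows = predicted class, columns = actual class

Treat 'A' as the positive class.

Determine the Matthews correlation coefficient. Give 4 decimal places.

0.3852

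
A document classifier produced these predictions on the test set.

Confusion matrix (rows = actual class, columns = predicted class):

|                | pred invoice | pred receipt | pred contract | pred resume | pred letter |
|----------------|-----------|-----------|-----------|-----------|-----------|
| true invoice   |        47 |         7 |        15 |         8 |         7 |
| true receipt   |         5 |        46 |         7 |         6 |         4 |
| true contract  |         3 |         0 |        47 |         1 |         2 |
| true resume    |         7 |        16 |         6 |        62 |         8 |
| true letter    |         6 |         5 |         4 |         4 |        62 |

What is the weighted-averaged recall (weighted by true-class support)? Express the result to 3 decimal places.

0.686

Per-class recall (TP/(TP+FN)):
  invoice: TP=47, FN=7+15+8+7=37 → 47/84 = 0.5595
  receipt: TP=46, FN=5+7+6+4=22 → 46/68 = 0.6765
  contract: TP=47, FN=3+0+1+2=6 → 47/53 = 0.8868
  resume: TP=62, FN=7+16+6+8=37 → 62/99 = 0.6263
  letter: TP=62, FN=6+5+4+4=19 → 62/81 = 0.7654
Weighted-recall = Σ (supportᵢ/N)·recallᵢ with N=385: (84/385)·0.5595 + (68/385)·0.6765 + (53/385)·0.8868 + (99/385)·0.6263 + (81/385)·0.7654 = 0.686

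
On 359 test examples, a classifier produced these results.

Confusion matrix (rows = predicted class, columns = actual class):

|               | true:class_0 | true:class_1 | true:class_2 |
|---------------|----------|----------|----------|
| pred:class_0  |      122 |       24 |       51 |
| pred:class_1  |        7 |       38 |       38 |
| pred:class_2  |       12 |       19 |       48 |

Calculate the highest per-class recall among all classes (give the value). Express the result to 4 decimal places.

Per-class recall (TP/(TP+FN)):
  class_0: TP=122, FN=7+12=19 → 122/141 = 0.86525
  class_1: TP=38, FN=24+19=43 → 38/81 = 0.46914
  class_2: TP=48, FN=51+38=89 → 48/137 = 0.35036
Highest is class 'class_0' with recall = 0.8652.

0.8652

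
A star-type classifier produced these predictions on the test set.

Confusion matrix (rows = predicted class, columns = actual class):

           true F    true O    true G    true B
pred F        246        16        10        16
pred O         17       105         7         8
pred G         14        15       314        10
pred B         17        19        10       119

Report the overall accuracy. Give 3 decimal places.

0.831

Accuracy = trace / total = (246+105+314+119=784) / 943 = 784/943 = 0.831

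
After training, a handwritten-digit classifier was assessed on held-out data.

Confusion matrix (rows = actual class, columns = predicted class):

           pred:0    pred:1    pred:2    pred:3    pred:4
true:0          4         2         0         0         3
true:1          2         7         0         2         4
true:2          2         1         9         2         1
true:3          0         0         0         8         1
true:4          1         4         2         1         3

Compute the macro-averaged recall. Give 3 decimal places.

Per-class recall (TP/(TP+FN)):
  0: TP=4, FN=2+0+0+3=5 → 4/9 = 0.4444
  1: TP=7, FN=2+0+2+4=8 → 7/15 = 0.4667
  2: TP=9, FN=2+1+2+1=6 → 9/15 = 0.6000
  3: TP=8, FN=0+0+0+1=1 → 8/9 = 0.8889
  4: TP=3, FN=1+4+2+1=8 → 3/11 = 0.2727
Macro-recall = mean = (0.4444 + 0.4667 + 0.6000 + 0.8889 + 0.2727) / 5 = 0.535

0.535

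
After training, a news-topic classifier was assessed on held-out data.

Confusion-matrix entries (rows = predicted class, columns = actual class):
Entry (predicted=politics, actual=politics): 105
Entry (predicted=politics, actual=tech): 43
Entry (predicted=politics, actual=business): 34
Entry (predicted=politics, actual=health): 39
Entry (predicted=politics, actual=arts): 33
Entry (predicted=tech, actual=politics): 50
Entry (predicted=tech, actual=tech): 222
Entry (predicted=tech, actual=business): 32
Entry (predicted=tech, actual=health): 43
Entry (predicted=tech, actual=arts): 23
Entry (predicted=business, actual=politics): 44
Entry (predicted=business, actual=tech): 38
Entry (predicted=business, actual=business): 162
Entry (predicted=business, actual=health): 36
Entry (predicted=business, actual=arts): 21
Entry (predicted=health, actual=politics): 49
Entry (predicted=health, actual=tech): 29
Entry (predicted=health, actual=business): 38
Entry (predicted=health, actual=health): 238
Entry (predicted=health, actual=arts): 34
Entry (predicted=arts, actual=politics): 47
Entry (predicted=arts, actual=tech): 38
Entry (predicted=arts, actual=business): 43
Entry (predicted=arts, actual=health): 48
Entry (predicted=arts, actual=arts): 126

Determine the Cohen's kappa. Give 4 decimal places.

Observed agreement pₒ = trace/N = 853/1615 = 0.52817
Expected agreement pₑ = Σ (rowᵢ·colᵢ)/N² = (295·254 + 370·370 + 309·301 + 404·388 + 237·302)/1615² = 0.20442
κ = (pₒ − pₑ)/(1 − pₑ) = (0.52817 − 0.20442)/(1 − 0.20442) = 0.4069

0.4069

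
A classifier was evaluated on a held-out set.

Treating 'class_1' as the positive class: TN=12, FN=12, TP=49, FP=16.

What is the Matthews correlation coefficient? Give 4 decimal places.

0.2426

MCC = (TP·TN − FP·FN) / √((TP+FP)(TP+FN)(TN+FP)(TN+FN))
Numerator = 49·12 − 16·12 = 396
Denominator = √(65·61·28·24) = √2664480 = 1632.3235
MCC = 396 / 1632.3235 = 0.2426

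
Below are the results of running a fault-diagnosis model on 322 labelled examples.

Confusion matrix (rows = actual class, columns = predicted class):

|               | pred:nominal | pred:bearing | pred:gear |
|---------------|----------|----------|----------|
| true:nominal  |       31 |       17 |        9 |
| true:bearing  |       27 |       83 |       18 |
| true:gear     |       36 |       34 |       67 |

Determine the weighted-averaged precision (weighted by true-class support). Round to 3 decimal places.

Per-class precision (TP/(TP+FP)):
  nominal: TP=31, FP=27+36=63 → 31/94 = 0.3298
  bearing: TP=83, FP=17+34=51 → 83/134 = 0.6194
  gear: TP=67, FP=9+18=27 → 67/94 = 0.7128
Weighted-precision = Σ (supportᵢ/N)·precisionᵢ with N=322: (57/322)·0.3298 + (128/322)·0.6194 + (137/322)·0.7128 = 0.608

0.608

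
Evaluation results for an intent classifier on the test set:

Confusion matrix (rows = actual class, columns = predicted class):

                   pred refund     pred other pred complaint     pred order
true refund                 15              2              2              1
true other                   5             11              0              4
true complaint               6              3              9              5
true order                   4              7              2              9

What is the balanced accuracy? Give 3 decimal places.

0.525

Balanced accuracy = mean of per-class recall.
  refund: recall = 15/20 = 0.7500
  other: recall = 11/20 = 0.5500
  complaint: recall = 9/23 = 0.3913
  order: recall = 9/22 = 0.4091
Mean = (0.7500 + 0.5500 + 0.3913 + 0.4091) / 4 = 0.525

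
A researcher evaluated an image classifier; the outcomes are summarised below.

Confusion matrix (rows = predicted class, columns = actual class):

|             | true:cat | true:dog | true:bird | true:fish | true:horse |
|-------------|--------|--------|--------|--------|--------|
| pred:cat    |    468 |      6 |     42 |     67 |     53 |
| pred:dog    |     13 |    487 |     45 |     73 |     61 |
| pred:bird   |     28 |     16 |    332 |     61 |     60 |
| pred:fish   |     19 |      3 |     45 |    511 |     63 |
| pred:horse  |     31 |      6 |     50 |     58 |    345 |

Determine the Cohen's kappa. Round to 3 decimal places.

0.660

Observed agreement pₒ = trace/N = 2143/2943 = 0.7282
Expected agreement pₑ = Σ (rowᵢ·colᵢ)/N² = (559·636 + 518·679 + 514·497 + 770·641 + 582·490)/2943² = 0.2011
κ = (pₒ − pₑ)/(1 − pₑ) = (0.7282 − 0.2011)/(1 − 0.2011) = 0.660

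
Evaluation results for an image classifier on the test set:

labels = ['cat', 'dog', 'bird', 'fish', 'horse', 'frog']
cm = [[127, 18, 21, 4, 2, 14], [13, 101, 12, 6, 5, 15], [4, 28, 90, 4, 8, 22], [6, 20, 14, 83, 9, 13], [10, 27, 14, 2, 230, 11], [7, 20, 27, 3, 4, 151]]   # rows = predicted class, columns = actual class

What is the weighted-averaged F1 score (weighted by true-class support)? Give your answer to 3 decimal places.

0.676

Per-class F1 score (2·TP/(2·TP+FP+FN)):
  cat: TP=127, FP=18+21+4+2+14=59, FN=13+4+6+10+7=40 → 254/353 = 0.7195
  dog: TP=101, FP=13+12+6+5+15=51, FN=18+28+20+27+20=113 → 202/366 = 0.5519
  bird: TP=90, FP=4+28+4+8+22=66, FN=21+12+14+14+27=88 → 180/334 = 0.5389
  fish: TP=83, FP=6+20+14+9+13=62, FN=4+6+4+2+3=19 → 166/247 = 0.6721
  horse: TP=230, FP=10+27+14+2+11=64, FN=2+5+8+9+4=28 → 460/552 = 0.8333
  frog: TP=151, FP=7+20+27+3+4=61, FN=14+15+22+13+11=75 → 302/438 = 0.6895
Weighted-F1 score = Σ (supportᵢ/N)·F1 scoreᵢ with N=1145: (167/1145)·0.7195 + (214/1145)·0.5519 + (178/1145)·0.5389 + (102/1145)·0.6721 + (258/1145)·0.8333 + (226/1145)·0.6895 = 0.676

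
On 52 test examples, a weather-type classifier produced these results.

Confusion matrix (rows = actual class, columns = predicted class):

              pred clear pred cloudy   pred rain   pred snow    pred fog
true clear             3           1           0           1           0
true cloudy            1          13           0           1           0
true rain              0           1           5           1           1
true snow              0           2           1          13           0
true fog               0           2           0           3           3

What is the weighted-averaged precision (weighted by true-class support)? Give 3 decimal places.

Per-class precision (TP/(TP+FP)):
  clear: TP=3, FP=1+0+0+0=1 → 3/4 = 0.7500
  cloudy: TP=13, FP=1+1+2+2=6 → 13/19 = 0.6842
  rain: TP=5, FP=0+0+1+0=1 → 5/6 = 0.8333
  snow: TP=13, FP=1+1+1+3=6 → 13/19 = 0.6842
  fog: TP=3, FP=0+0+1+0=1 → 3/4 = 0.7500
Weighted-precision = Σ (supportᵢ/N)·precisionᵢ with N=52: (5/52)·0.7500 + (15/52)·0.6842 + (8/52)·0.8333 + (16/52)·0.6842 + (8/52)·0.7500 = 0.724

0.724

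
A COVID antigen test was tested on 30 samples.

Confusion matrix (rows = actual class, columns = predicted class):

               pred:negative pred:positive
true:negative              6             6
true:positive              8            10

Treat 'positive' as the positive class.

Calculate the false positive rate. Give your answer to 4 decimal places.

FPR = FP/(FP+TN) = 6/(6+6) = 0.5000

0.5000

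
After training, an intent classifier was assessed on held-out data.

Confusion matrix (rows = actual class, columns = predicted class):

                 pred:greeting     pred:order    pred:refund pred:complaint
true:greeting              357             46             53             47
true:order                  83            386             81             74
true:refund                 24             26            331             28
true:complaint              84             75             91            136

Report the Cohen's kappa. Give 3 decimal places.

Observed agreement pₒ = trace/N = 1210/1922 = 0.6296
Expected agreement pₑ = Σ (rowᵢ·colᵢ)/N² = (503·548 + 624·533 + 409·556 + 386·285)/1922² = 0.2560
κ = (pₒ − pₑ)/(1 − pₑ) = (0.6296 − 0.2560)/(1 − 0.2560) = 0.502

0.502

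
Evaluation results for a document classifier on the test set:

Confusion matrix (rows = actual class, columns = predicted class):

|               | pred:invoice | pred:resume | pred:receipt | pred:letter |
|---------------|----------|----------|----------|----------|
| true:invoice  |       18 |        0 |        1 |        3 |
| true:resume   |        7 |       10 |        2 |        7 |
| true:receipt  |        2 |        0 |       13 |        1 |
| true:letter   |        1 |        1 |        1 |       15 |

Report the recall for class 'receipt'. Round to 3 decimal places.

One-vs-rest for 'receipt': TP = diagonal; FP = other classes predicted 'receipt'; FN = 'receipt' predicted as other.
recall = TP/(TP+FN).
receipt: TP=13, FN=2+0+1=3 → 13/16 = 0.8125

0.813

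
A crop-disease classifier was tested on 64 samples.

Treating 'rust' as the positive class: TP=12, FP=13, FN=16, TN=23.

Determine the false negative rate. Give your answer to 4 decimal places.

0.5714

FNR = FN/(FN+TP) = 16/(16+12) = 0.5714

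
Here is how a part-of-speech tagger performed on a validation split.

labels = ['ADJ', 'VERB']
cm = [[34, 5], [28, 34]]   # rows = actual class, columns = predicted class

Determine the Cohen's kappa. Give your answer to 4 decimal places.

0.3788

Observed agreement pₒ = trace/N = 68/101 = 0.67327
Expected agreement pₑ = Σ (rowᵢ·colᵢ)/N² = (39·62 + 62·39)/101² = 0.47407
κ = (pₒ − pₑ)/(1 − pₑ) = (0.67327 − 0.47407)/(1 − 0.47407) = 0.3788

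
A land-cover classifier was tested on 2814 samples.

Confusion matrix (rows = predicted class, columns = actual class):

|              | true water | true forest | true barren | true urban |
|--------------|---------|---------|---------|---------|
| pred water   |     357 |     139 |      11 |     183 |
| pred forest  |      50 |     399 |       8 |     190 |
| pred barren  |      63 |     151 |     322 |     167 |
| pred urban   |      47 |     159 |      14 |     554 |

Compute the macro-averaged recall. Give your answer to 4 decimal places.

0.6436

Per-class recall (TP/(TP+FN)):
  water: TP=357, FN=50+63+47=160 → 357/517 = 0.69052
  forest: TP=399, FN=139+151+159=449 → 399/848 = 0.47052
  barren: TP=322, FN=11+8+14=33 → 322/355 = 0.90704
  urban: TP=554, FN=183+190+167=540 → 554/1094 = 0.50640
Macro-recall = mean = (0.69052 + 0.47052 + 0.90704 + 0.50640) / 4 = 0.6436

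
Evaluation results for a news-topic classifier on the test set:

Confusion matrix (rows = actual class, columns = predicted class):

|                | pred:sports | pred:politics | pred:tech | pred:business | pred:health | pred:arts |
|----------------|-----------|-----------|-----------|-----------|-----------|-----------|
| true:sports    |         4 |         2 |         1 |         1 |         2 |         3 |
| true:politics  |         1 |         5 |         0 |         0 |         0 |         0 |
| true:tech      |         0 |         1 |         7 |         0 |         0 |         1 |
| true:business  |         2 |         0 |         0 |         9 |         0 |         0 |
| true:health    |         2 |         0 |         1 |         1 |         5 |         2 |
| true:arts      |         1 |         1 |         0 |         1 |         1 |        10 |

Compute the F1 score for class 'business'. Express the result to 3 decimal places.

Take TP from the diagonal, FP from the rest of the 'business' prediction marginal, FN from the rest of the 'business' actual marginal.
F1 score = 2·TP/(2·TP+FP+FN).
business: TP=9, FP=1+0+0+1+1=3, FN=2+0+0+0+0=2 → 18/23 = 0.7826

0.783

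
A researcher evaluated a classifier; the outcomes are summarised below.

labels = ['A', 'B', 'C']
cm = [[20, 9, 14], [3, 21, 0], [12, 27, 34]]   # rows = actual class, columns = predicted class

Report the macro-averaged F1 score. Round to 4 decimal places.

0.5311

Per-class F1 score (2·TP/(2·TP+FP+FN)):
  A: TP=20, FP=3+12=15, FN=9+14=23 → 40/78 = 0.51282
  B: TP=21, FP=9+27=36, FN=3+0=3 → 42/81 = 0.51852
  C: TP=34, FP=14+0=14, FN=12+27=39 → 68/121 = 0.56198
Macro-F1 score = mean = (0.51282 + 0.51852 + 0.56198) / 3 = 0.5311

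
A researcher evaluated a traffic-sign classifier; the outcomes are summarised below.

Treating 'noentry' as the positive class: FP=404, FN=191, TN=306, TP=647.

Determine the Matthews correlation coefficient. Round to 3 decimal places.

MCC = (TP·TN − FP·FN) / √((TP+FP)(TP+FN)(TN+FP)(TN+FN))
Numerator = 647·306 − 404·191 = 120818
Denominator = √(1051·838·710·497) = √310786018060 = 557481.8545
MCC = 120818 / 557481.8545 = 0.217

0.217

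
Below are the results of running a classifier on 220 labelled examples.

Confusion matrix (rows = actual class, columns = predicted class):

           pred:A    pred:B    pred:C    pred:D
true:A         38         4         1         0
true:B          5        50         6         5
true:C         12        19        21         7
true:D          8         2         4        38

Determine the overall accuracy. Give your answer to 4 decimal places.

Accuracy = trace / total = (38+50+21+38=147) / 220 = 147/220 = 0.6682

0.6682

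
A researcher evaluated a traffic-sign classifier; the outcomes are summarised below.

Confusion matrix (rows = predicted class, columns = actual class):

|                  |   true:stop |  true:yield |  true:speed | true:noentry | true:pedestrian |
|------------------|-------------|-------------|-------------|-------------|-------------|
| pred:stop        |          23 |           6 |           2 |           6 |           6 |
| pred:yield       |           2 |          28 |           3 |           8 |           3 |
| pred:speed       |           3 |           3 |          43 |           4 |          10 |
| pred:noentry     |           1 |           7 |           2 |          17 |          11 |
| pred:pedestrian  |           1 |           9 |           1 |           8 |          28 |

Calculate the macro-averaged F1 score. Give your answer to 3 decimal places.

Per-class F1 score (2·TP/(2·TP+FP+FN)):
  stop: TP=23, FP=6+2+6+6=20, FN=2+3+1+1=7 → 46/73 = 0.6301
  yield: TP=28, FP=2+3+8+3=16, FN=6+3+7+9=25 → 56/97 = 0.5773
  speed: TP=43, FP=3+3+4+10=20, FN=2+3+2+1=8 → 86/114 = 0.7544
  noentry: TP=17, FP=1+7+2+11=21, FN=6+8+4+8=26 → 34/81 = 0.4198
  pedestrian: TP=28, FP=1+9+1+8=19, FN=6+3+10+11=30 → 56/105 = 0.5333
Macro-F1 score = mean = (0.6301 + 0.5773 + 0.7544 + 0.4198 + 0.5333) / 5 = 0.583

0.583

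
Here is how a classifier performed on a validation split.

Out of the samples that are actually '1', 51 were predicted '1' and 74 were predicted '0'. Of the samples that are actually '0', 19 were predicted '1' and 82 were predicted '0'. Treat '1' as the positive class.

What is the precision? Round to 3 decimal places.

0.729

Precision = TP/(TP+FP) = 51/(51+19) = 51/70 = 0.729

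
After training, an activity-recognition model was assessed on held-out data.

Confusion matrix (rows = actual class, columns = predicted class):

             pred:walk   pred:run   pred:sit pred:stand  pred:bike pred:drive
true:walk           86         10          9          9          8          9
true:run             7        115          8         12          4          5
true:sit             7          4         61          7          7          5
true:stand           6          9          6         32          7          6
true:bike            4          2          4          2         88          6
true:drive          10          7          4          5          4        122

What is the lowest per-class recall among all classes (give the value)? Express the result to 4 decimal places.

0.4848

Per-class recall (TP/(TP+FN)):
  walk: TP=86, FN=10+9+9+8+9=45 → 86/131 = 0.65649
  run: TP=115, FN=7+8+12+4+5=36 → 115/151 = 0.76159
  sit: TP=61, FN=7+4+7+7+5=30 → 61/91 = 0.67033
  stand: TP=32, FN=6+9+6+7+6=34 → 32/66 = 0.48485
  bike: TP=88, FN=4+2+4+2+6=18 → 88/106 = 0.83019
  drive: TP=122, FN=10+7+4+5+4=30 → 122/152 = 0.80263
Lowest is class 'stand' with recall = 0.4848.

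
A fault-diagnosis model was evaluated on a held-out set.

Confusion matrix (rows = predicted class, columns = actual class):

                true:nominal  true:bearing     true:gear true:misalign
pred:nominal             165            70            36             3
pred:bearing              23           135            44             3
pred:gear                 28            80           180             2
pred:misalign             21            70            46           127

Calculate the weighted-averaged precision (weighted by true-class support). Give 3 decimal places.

0.611

Per-class precision (TP/(TP+FP)):
  nominal: TP=165, FP=70+36+3=109 → 165/274 = 0.6022
  bearing: TP=135, FP=23+44+3=70 → 135/205 = 0.6585
  gear: TP=180, FP=28+80+2=110 → 180/290 = 0.6207
  misalign: TP=127, FP=21+70+46=137 → 127/264 = 0.4811
Weighted-precision = Σ (supportᵢ/N)·precisionᵢ with N=1033: (237/1033)·0.6022 + (355/1033)·0.6585 + (306/1033)·0.6207 + (135/1033)·0.4811 = 0.611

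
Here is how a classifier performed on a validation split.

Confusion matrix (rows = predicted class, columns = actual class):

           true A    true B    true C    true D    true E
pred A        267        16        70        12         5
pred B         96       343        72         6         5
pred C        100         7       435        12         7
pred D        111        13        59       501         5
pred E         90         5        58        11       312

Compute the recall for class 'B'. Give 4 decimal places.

0.8932

One-vs-rest for 'B': TP = diagonal; FP = other classes predicted 'B'; FN = 'B' predicted as other.
recall = TP/(TP+FN).
B: TP=343, FN=16+7+13+5=41 → 343/384 = 0.89323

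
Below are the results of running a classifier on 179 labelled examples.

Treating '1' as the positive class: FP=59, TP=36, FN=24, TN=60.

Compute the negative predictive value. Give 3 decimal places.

0.714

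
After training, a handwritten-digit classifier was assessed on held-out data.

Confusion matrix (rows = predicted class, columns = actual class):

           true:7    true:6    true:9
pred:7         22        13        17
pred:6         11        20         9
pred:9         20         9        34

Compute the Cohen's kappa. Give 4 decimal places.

0.2254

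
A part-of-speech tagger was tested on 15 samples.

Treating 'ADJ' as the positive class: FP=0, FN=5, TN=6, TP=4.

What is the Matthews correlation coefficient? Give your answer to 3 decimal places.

0.492

MCC = (TP·TN − FP·FN) / √((TP+FP)(TP+FN)(TN+FP)(TN+FN))
Numerator = 4·6 − 0·5 = 24
Denominator = √(4·9·6·11) = √2376 = 48.7442
MCC = 24 / 48.7442 = 0.492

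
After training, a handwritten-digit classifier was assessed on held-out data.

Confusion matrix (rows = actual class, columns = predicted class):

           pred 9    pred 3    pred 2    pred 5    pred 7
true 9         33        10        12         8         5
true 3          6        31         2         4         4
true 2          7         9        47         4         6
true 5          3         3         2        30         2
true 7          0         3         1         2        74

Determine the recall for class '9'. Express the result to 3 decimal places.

0.485

Treat '9' as positive and all other classes as negative.
recall = TP/(TP+FN).
9: TP=33, FN=10+12+8+5=35 → 33/68 = 0.4853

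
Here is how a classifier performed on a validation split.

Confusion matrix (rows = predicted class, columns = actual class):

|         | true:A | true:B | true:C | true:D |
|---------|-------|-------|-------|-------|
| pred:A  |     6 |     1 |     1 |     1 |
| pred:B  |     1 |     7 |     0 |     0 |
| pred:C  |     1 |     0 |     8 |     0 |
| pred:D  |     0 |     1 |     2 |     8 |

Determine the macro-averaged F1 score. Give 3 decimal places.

0.782

Per-class F1 score (2·TP/(2·TP+FP+FN)):
  A: TP=6, FP=1+1+1=3, FN=1+1+0=2 → 12/17 = 0.7059
  B: TP=7, FP=1+0+0=1, FN=1+0+1=2 → 14/17 = 0.8235
  C: TP=8, FP=1+0+0=1, FN=1+0+2=3 → 16/20 = 0.8000
  D: TP=8, FP=0+1+2=3, FN=1+0+0=1 → 16/20 = 0.8000
Macro-F1 score = mean = (0.7059 + 0.8235 + 0.8000 + 0.8000) / 4 = 0.782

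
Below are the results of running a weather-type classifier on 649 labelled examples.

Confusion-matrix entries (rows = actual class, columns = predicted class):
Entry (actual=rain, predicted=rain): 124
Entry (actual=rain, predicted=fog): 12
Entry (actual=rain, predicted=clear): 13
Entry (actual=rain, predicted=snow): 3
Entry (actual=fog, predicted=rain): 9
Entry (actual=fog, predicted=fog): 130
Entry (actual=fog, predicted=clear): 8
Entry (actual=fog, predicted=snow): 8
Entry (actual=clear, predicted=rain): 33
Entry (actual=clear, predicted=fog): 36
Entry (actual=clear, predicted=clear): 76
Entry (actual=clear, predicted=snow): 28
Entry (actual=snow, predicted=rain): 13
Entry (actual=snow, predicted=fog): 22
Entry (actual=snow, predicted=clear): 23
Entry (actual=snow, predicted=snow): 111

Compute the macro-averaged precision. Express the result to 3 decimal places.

0.679

Per-class precision (TP/(TP+FP)):
  rain: TP=124, FP=9+33+13=55 → 124/179 = 0.6927
  fog: TP=130, FP=12+36+22=70 → 130/200 = 0.6500
  clear: TP=76, FP=13+8+23=44 → 76/120 = 0.6333
  snow: TP=111, FP=3+8+28=39 → 111/150 = 0.7400
Macro-precision = mean = (0.6927 + 0.6500 + 0.6333 + 0.7400) / 4 = 0.679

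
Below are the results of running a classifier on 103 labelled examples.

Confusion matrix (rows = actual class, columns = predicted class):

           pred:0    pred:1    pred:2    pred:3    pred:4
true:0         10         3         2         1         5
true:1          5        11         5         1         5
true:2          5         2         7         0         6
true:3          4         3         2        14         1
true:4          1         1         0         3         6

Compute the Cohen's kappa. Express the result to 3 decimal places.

Observed agreement pₒ = trace/N = 48/103 = 0.4660
Expected agreement pₑ = Σ (rowᵢ·colᵢ)/N² = (21·25 + 27·20 + 20·16 + 24·19 + 11·23)/103² = 0.1974
κ = (pₒ − pₑ)/(1 − pₑ) = (0.4660 − 0.1974)/(1 − 0.1974) = 0.335

0.335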